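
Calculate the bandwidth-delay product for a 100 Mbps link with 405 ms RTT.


BDP = bandwidth * RTT
= 100 Mbps * 405 ms
= 100 * 1e6 * 405 / 1000 bits
= 40500000 bits
= 5062500 bytes
= 4943.8477 KB
BDP = 40500000 bits (5062500 bytes)


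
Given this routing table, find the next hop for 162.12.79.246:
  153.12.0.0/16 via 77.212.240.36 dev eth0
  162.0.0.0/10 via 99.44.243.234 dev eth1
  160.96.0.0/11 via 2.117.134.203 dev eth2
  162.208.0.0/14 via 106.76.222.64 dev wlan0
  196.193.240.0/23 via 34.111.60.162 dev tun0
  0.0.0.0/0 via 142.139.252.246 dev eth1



Longest prefix match for 162.12.79.246:
  /16 153.12.0.0: no
  /10 162.0.0.0: MATCH
  /11 160.96.0.0: no
  /14 162.208.0.0: no
  /23 196.193.240.0: no
  /0 0.0.0.0: MATCH
Selected: next-hop 99.44.243.234 via eth1 (matched /10)


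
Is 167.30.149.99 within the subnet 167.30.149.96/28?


Subnet network: 167.30.149.96
Test IP AND mask: 167.30.149.96
Yes, 167.30.149.99 is in 167.30.149.96/28


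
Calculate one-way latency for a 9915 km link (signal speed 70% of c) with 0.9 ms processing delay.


Speed = 0.7 * 3e5 km/s = 210000 km/s
Propagation delay = 9915 / 210000 = 0.0472 s = 47.2143 ms
Processing delay = 0.9 ms
Total one-way latency = 48.1143 ms


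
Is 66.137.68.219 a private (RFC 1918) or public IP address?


RFC 1918 private ranges:
  10.0.0.0/8 (10.0.0.0 - 10.255.255.255)
  172.16.0.0/12 (172.16.0.0 - 172.31.255.255)
  192.168.0.0/16 (192.168.0.0 - 192.168.255.255)
Public (not in any RFC 1918 range)


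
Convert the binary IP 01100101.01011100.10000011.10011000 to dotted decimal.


01100101 = 101
01011100 = 92
10000011 = 131
10011000 = 152
IP: 101.92.131.152


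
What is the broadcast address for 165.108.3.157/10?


Network: 165.64.0.0/10
Host bits = 22
Set all host bits to 1:
Broadcast: 165.127.255.255


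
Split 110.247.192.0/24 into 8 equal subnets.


New prefix = 24 + 3 = 27
Each subnet has 32 addresses
  110.247.192.0/27
  110.247.192.32/27
  110.247.192.64/27
  110.247.192.96/27
  110.247.192.128/27
  110.247.192.160/27
  110.247.192.192/27
  110.247.192.224/27
Subnets: 110.247.192.0/27, 110.247.192.32/27, 110.247.192.64/27, 110.247.192.96/27, 110.247.192.128/27, 110.247.192.160/27, 110.247.192.192/27, 110.247.192.224/27


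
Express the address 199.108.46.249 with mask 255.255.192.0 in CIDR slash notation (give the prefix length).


Binary: 11111111.11111111.11000000.00000000
Count leading 1s
Prefix: /18


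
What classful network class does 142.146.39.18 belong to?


First octet: 142
Binary: 10001110
10xxxxxx -> Class B (128-191)
Class B, default mask 255.255.0.0 (/16)


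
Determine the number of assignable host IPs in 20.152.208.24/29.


Host bits = 32 - 29 = 3
Total addresses = 2^3 = 8
Usable = total - 2 (network and broadcast)
Usable hosts: 6


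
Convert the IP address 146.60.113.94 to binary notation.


146 = 10010010
60 = 00111100
113 = 01110001
94 = 01011110
Binary: 10010010.00111100.01110001.01011110


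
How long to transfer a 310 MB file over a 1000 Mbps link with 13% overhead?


Effective throughput = 1000 * (1 - 13/100) = 870 Mbps
File size in Mb = 310 * 8 = 2480 Mb
Time = 2480 / 870
Time = 2.8506 seconds


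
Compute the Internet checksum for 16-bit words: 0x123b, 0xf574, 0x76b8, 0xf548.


Sum all words (with carry folding):
+ 0x123b = 0x123b
+ 0xf574 = 0x07b0
+ 0x76b8 = 0x7e68
+ 0xf548 = 0x73b1
One's complement: ~0x73b1
Checksum = 0x8c4e


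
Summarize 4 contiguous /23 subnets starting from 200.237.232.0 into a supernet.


Original prefix: /23
Number of subnets: 4 = 2^2
New prefix = 23 - 2 = 21
Supernet: 200.237.232.0/21


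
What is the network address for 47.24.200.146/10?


IP:   00101111.00011000.11001000.10010010
Mask: 11111111.11000000.00000000.00000000
AND operation:
Net:  00101111.00000000.00000000.00000000
Network: 47.0.0.0/10


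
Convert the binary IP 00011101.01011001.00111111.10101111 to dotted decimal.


00011101 = 29
01011001 = 89
00111111 = 63
10101111 = 175
IP: 29.89.63.175


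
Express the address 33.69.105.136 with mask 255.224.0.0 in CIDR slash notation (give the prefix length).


Binary: 11111111.11100000.00000000.00000000
Count leading 1s
Prefix: /11


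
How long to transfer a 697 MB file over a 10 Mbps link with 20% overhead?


Effective throughput = 10 * (1 - 20/100) = 8 Mbps
File size in Mb = 697 * 8 = 5576 Mb
Time = 5576 / 8
Time = 697 seconds


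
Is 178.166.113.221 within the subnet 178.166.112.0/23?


Subnet network: 178.166.112.0
Test IP AND mask: 178.166.112.0
Yes, 178.166.113.221 is in 178.166.112.0/23


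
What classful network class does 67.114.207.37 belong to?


First octet: 67
Binary: 01000011
0xxxxxxx -> Class A (1-126)
Class A, default mask 255.0.0.0 (/8)


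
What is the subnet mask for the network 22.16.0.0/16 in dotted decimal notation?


/16 means 16 network bits, 16 host bits
Binary: 11111111111111110000000000000000
Mask: 255.255.0.0


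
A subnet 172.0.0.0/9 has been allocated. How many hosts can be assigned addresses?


Host bits = 32 - 9 = 23
Total addresses = 2^23 = 8388608
Usable = total - 2 (network and broadcast)
Usable hosts: 8388606


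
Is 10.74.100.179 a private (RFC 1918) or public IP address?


RFC 1918 private ranges:
  10.0.0.0/8 (10.0.0.0 - 10.255.255.255)
  172.16.0.0/12 (172.16.0.0 - 172.31.255.255)
  192.168.0.0/16 (192.168.0.0 - 192.168.255.255)
Private (in 10.0.0.0/8)


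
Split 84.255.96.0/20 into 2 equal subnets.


New prefix = 20 + 1 = 21
Each subnet has 2048 addresses
  84.255.96.0/21
  84.255.104.0/21
Subnets: 84.255.96.0/21, 84.255.104.0/21


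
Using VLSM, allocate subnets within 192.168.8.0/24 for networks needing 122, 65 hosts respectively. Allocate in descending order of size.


122 hosts -> /25 (126 usable): 192.168.8.0/25
65 hosts -> /25 (126 usable): 192.168.8.128/25
Allocation: 192.168.8.0/25 (122 hosts, 126 usable); 192.168.8.128/25 (65 hosts, 126 usable)


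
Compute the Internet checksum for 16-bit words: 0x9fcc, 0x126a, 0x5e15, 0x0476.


Sum all words (with carry folding):
+ 0x9fcc = 0x9fcc
+ 0x126a = 0xb236
+ 0x5e15 = 0x104c
+ 0x0476 = 0x14c2
One's complement: ~0x14c2
Checksum = 0xeb3d


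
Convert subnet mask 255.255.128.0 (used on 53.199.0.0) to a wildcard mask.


Subnet mask: 255.255.128.0
Wildcard = 255.255.255.255 - subnet mask
255 - 255 = 0
255 - 255 = 0
255 - 128 = 127
255 - 0 = 255
Wildcard: 0.0.127.255


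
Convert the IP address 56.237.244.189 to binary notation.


56 = 00111000
237 = 11101101
244 = 11110100
189 = 10111101
Binary: 00111000.11101101.11110100.10111101


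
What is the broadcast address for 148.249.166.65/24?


Network: 148.249.166.0/24
Host bits = 8
Set all host bits to 1:
Broadcast: 148.249.166.255


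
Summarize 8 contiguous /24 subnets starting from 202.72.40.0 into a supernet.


Original prefix: /24
Number of subnets: 8 = 2^3
New prefix = 24 - 3 = 21
Supernet: 202.72.40.0/21


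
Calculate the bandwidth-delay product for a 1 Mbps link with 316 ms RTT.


BDP = bandwidth * RTT
= 1 Mbps * 316 ms
= 1 * 1e6 * 316 / 1000 bits
= 316000 bits
= 39500 bytes
= 38.5742 KB
BDP = 316000 bits (39500 bytes)


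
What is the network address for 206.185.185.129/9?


IP:   11001110.10111001.10111001.10000001
Mask: 11111111.10000000.00000000.00000000
AND operation:
Net:  11001110.10000000.00000000.00000000
Network: 206.128.0.0/9


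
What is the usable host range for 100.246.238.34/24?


Network: 100.246.238.0
Broadcast: 100.246.238.255
First usable = network + 1
Last usable = broadcast - 1
Range: 100.246.238.1 to 100.246.238.254


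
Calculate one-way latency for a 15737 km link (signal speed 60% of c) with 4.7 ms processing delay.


Speed = 0.6 * 3e5 km/s = 180000 km/s
Propagation delay = 15737 / 180000 = 0.0874 s = 87.4278 ms
Processing delay = 4.7 ms
Total one-way latency = 92.1278 ms


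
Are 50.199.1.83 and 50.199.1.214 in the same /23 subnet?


Mask: 255.255.254.0
50.199.1.83 AND mask = 50.199.0.0
50.199.1.214 AND mask = 50.199.0.0
Yes, same subnet (50.199.0.0)


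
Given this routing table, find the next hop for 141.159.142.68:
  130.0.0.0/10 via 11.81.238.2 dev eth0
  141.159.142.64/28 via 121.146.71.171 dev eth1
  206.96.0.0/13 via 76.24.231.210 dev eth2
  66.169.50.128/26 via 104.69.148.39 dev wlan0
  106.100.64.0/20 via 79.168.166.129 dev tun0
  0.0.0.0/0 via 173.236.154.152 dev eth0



Longest prefix match for 141.159.142.68:
  /10 130.0.0.0: no
  /28 141.159.142.64: MATCH
  /13 206.96.0.0: no
  /26 66.169.50.128: no
  /20 106.100.64.0: no
  /0 0.0.0.0: MATCH
Selected: next-hop 121.146.71.171 via eth1 (matched /28)


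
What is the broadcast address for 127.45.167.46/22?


Network: 127.45.164.0/22
Host bits = 10
Set all host bits to 1:
Broadcast: 127.45.167.255


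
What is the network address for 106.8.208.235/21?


IP:   01101010.00001000.11010000.11101011
Mask: 11111111.11111111.11111000.00000000
AND operation:
Net:  01101010.00001000.11010000.00000000
Network: 106.8.208.0/21


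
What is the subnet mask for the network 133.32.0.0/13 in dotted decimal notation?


/13 means 13 network bits, 19 host bits
Binary: 11111111111110000000000000000000
Mask: 255.248.0.0


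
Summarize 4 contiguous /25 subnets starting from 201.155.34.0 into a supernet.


Original prefix: /25
Number of subnets: 4 = 2^2
New prefix = 25 - 2 = 23
Supernet: 201.155.34.0/23


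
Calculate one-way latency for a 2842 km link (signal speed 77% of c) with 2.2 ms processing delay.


Speed = 0.77 * 3e5 km/s = 231000 km/s
Propagation delay = 2842 / 231000 = 0.0123 s = 12.303 ms
Processing delay = 2.2 ms
Total one-way latency = 14.503 ms


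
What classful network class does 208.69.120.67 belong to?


First octet: 208
Binary: 11010000
110xxxxx -> Class C (192-223)
Class C, default mask 255.255.255.0 (/24)


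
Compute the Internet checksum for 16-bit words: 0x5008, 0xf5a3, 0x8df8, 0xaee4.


Sum all words (with carry folding):
+ 0x5008 = 0x5008
+ 0xf5a3 = 0x45ac
+ 0x8df8 = 0xd3a4
+ 0xaee4 = 0x8289
One's complement: ~0x8289
Checksum = 0x7d76


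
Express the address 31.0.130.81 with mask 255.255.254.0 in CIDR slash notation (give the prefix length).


Binary: 11111111.11111111.11111110.00000000
Count leading 1s
Prefix: /23


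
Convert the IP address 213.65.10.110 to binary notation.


213 = 11010101
65 = 01000001
10 = 00001010
110 = 01101110
Binary: 11010101.01000001.00001010.01101110


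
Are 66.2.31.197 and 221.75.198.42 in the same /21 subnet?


Mask: 255.255.248.0
66.2.31.197 AND mask = 66.2.24.0
221.75.198.42 AND mask = 221.75.192.0
No, different subnets (66.2.24.0 vs 221.75.192.0)


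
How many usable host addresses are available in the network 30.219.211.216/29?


Host bits = 32 - 29 = 3
Total addresses = 2^3 = 8
Usable = total - 2 (network and broadcast)
Usable hosts: 6


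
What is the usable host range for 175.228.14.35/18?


Network: 175.228.0.0
Broadcast: 175.228.63.255
First usable = network + 1
Last usable = broadcast - 1
Range: 175.228.0.1 to 175.228.63.254


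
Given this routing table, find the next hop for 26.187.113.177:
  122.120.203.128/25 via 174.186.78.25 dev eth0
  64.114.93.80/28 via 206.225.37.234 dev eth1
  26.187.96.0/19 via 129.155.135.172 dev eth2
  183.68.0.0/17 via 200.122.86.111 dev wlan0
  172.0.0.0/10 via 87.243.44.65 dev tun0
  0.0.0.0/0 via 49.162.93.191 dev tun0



Longest prefix match for 26.187.113.177:
  /25 122.120.203.128: no
  /28 64.114.93.80: no
  /19 26.187.96.0: MATCH
  /17 183.68.0.0: no
  /10 172.0.0.0: no
  /0 0.0.0.0: MATCH
Selected: next-hop 129.155.135.172 via eth2 (matched /19)


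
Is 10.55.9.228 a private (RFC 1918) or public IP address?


RFC 1918 private ranges:
  10.0.0.0/8 (10.0.0.0 - 10.255.255.255)
  172.16.0.0/12 (172.16.0.0 - 172.31.255.255)
  192.168.0.0/16 (192.168.0.0 - 192.168.255.255)
Private (in 10.0.0.0/8)


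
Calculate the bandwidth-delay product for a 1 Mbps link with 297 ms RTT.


BDP = bandwidth * RTT
= 1 Mbps * 297 ms
= 1 * 1e6 * 297 / 1000 bits
= 297000 bits
= 37125 bytes
= 36.2549 KB
BDP = 297000 bits (37125 bytes)


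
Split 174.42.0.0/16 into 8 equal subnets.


New prefix = 16 + 3 = 19
Each subnet has 8192 addresses
  174.42.0.0/19
  174.42.32.0/19
  174.42.64.0/19
  174.42.96.0/19
  174.42.128.0/19
  174.42.160.0/19
  174.42.192.0/19
  174.42.224.0/19
Subnets: 174.42.0.0/19, 174.42.32.0/19, 174.42.64.0/19, 174.42.96.0/19, 174.42.128.0/19, 174.42.160.0/19, 174.42.192.0/19, 174.42.224.0/19


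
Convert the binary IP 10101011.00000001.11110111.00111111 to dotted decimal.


10101011 = 171
00000001 = 1
11110111 = 247
00111111 = 63
IP: 171.1.247.63


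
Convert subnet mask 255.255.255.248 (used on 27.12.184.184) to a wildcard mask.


Subnet mask: 255.255.255.248
Wildcard = 255.255.255.255 - subnet mask
255 - 255 = 0
255 - 255 = 0
255 - 255 = 0
255 - 248 = 7
Wildcard: 0.0.0.7


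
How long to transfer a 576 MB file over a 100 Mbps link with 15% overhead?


Effective throughput = 100 * (1 - 15/100) = 85 Mbps
File size in Mb = 576 * 8 = 4608 Mb
Time = 4608 / 85
Time = 54.2118 seconds


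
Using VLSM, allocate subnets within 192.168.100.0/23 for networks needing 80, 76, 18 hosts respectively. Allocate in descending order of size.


80 hosts -> /25 (126 usable): 192.168.100.0/25
76 hosts -> /25 (126 usable): 192.168.100.128/25
18 hosts -> /27 (30 usable): 192.168.101.0/27
Allocation: 192.168.100.0/25 (80 hosts, 126 usable); 192.168.100.128/25 (76 hosts, 126 usable); 192.168.101.0/27 (18 hosts, 30 usable)


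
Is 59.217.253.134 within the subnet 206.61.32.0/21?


Subnet network: 206.61.32.0
Test IP AND mask: 59.217.248.0
No, 59.217.253.134 is not in 206.61.32.0/21


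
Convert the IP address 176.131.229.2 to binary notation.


176 = 10110000
131 = 10000011
229 = 11100101
2 = 00000010
Binary: 10110000.10000011.11100101.00000010


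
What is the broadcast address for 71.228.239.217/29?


Network: 71.228.239.216/29
Host bits = 3
Set all host bits to 1:
Broadcast: 71.228.239.223


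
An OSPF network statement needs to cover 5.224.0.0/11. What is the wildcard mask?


Subnet mask: 255.224.0.0
Wildcard = 255.255.255.255 - subnet mask
255 - 255 = 0
255 - 224 = 31
255 - 0 = 255
255 - 0 = 255
Wildcard: 0.31.255.255


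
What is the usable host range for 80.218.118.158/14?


Network: 80.216.0.0
Broadcast: 80.219.255.255
First usable = network + 1
Last usable = broadcast - 1
Range: 80.216.0.1 to 80.219.255.254


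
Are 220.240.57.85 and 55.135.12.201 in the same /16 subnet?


Mask: 255.255.0.0
220.240.57.85 AND mask = 220.240.0.0
55.135.12.201 AND mask = 55.135.0.0
No, different subnets (220.240.0.0 vs 55.135.0.0)


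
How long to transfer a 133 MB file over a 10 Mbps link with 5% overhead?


Effective throughput = 10 * (1 - 5/100) = 9.5 Mbps
File size in Mb = 133 * 8 = 1064 Mb
Time = 1064 / 9.5
Time = 112 seconds


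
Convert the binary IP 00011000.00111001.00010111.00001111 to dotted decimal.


00011000 = 24
00111001 = 57
00010111 = 23
00001111 = 15
IP: 24.57.23.15


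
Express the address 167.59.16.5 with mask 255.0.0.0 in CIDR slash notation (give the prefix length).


Binary: 11111111.00000000.00000000.00000000
Count leading 1s
Prefix: /8


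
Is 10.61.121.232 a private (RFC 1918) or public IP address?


RFC 1918 private ranges:
  10.0.0.0/8 (10.0.0.0 - 10.255.255.255)
  172.16.0.0/12 (172.16.0.0 - 172.31.255.255)
  192.168.0.0/16 (192.168.0.0 - 192.168.255.255)
Private (in 10.0.0.0/8)


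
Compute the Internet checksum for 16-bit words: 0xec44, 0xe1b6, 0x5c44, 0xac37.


Sum all words (with carry folding):
+ 0xec44 = 0xec44
+ 0xe1b6 = 0xcdfb
+ 0x5c44 = 0x2a40
+ 0xac37 = 0xd677
One's complement: ~0xd677
Checksum = 0x2988


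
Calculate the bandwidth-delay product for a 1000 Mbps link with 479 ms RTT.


BDP = bandwidth * RTT
= 1000 Mbps * 479 ms
= 1000 * 1e6 * 479 / 1000 bits
= 479000000 bits
= 59875000 bytes
= 58471.6797 KB
BDP = 479000000 bits (59875000 bytes)


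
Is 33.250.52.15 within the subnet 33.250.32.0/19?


Subnet network: 33.250.32.0
Test IP AND mask: 33.250.32.0
Yes, 33.250.52.15 is in 33.250.32.0/19


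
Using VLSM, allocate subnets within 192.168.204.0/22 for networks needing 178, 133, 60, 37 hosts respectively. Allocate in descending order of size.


178 hosts -> /24 (254 usable): 192.168.204.0/24
133 hosts -> /24 (254 usable): 192.168.205.0/24
60 hosts -> /26 (62 usable): 192.168.206.0/26
37 hosts -> /26 (62 usable): 192.168.206.64/26
Allocation: 192.168.204.0/24 (178 hosts, 254 usable); 192.168.205.0/24 (133 hosts, 254 usable); 192.168.206.0/26 (60 hosts, 62 usable); 192.168.206.64/26 (37 hosts, 62 usable)


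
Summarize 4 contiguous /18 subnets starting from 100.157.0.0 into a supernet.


Original prefix: /18
Number of subnets: 4 = 2^2
New prefix = 18 - 2 = 16
Supernet: 100.157.0.0/16


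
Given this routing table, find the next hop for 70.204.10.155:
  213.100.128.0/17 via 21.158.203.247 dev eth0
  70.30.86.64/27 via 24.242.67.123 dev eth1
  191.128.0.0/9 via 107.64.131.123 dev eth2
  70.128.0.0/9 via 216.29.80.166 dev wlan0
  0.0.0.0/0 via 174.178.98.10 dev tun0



Longest prefix match for 70.204.10.155:
  /17 213.100.128.0: no
  /27 70.30.86.64: no
  /9 191.128.0.0: no
  /9 70.128.0.0: MATCH
  /0 0.0.0.0: MATCH
Selected: next-hop 216.29.80.166 via wlan0 (matched /9)


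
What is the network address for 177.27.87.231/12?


IP:   10110001.00011011.01010111.11100111
Mask: 11111111.11110000.00000000.00000000
AND operation:
Net:  10110001.00010000.00000000.00000000
Network: 177.16.0.0/12


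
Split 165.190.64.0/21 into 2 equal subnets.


New prefix = 21 + 1 = 22
Each subnet has 1024 addresses
  165.190.64.0/22
  165.190.68.0/22
Subnets: 165.190.64.0/22, 165.190.68.0/22


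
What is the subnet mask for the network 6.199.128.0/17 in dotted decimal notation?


/17 means 17 network bits, 15 host bits
Binary: 11111111111111111000000000000000
Mask: 255.255.128.0


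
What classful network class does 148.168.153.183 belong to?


First octet: 148
Binary: 10010100
10xxxxxx -> Class B (128-191)
Class B, default mask 255.255.0.0 (/16)


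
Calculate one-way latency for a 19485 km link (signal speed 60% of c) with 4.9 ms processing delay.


Speed = 0.6 * 3e5 km/s = 180000 km/s
Propagation delay = 19485 / 180000 = 0.1082 s = 108.25 ms
Processing delay = 4.9 ms
Total one-way latency = 113.15 ms


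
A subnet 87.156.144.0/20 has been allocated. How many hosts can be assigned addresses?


Host bits = 32 - 20 = 12
Total addresses = 2^12 = 4096
Usable = total - 2 (network and broadcast)
Usable hosts: 4094


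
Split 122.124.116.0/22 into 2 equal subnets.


New prefix = 22 + 1 = 23
Each subnet has 512 addresses
  122.124.116.0/23
  122.124.118.0/23
Subnets: 122.124.116.0/23, 122.124.118.0/23


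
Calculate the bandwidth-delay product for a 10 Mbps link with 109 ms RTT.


BDP = bandwidth * RTT
= 10 Mbps * 109 ms
= 10 * 1e6 * 109 / 1000 bits
= 1090000 bits
= 136250 bytes
= 133.0566 KB
BDP = 1090000 bits (136250 bytes)


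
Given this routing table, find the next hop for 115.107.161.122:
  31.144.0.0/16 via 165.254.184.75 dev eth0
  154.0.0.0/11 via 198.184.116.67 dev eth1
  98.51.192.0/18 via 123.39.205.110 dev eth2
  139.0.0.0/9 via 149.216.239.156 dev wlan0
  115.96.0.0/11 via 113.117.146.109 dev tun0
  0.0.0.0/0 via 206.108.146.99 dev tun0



Longest prefix match for 115.107.161.122:
  /16 31.144.0.0: no
  /11 154.0.0.0: no
  /18 98.51.192.0: no
  /9 139.0.0.0: no
  /11 115.96.0.0: MATCH
  /0 0.0.0.0: MATCH
Selected: next-hop 113.117.146.109 via tun0 (matched /11)


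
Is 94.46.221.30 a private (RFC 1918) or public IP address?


RFC 1918 private ranges:
  10.0.0.0/8 (10.0.0.0 - 10.255.255.255)
  172.16.0.0/12 (172.16.0.0 - 172.31.255.255)
  192.168.0.0/16 (192.168.0.0 - 192.168.255.255)
Public (not in any RFC 1918 range)


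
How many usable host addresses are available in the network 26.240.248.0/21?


Host bits = 32 - 21 = 11
Total addresses = 2^11 = 2048
Usable = total - 2 (network and broadcast)
Usable hosts: 2046


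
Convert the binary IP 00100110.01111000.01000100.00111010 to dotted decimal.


00100110 = 38
01111000 = 120
01000100 = 68
00111010 = 58
IP: 38.120.68.58


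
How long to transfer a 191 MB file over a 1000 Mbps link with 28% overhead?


Effective throughput = 1000 * (1 - 28/100) = 720 Mbps
File size in Mb = 191 * 8 = 1528 Mb
Time = 1528 / 720
Time = 2.1222 seconds


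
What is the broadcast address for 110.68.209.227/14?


Network: 110.68.0.0/14
Host bits = 18
Set all host bits to 1:
Broadcast: 110.71.255.255


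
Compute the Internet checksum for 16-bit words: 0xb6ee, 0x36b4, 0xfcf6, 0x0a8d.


Sum all words (with carry folding):
+ 0xb6ee = 0xb6ee
+ 0x36b4 = 0xeda2
+ 0xfcf6 = 0xea99
+ 0x0a8d = 0xf526
One's complement: ~0xf526
Checksum = 0x0ad9


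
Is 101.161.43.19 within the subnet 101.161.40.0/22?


Subnet network: 101.161.40.0
Test IP AND mask: 101.161.40.0
Yes, 101.161.43.19 is in 101.161.40.0/22


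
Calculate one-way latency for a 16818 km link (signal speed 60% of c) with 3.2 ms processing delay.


Speed = 0.6 * 3e5 km/s = 180000 km/s
Propagation delay = 16818 / 180000 = 0.0934 s = 93.4333 ms
Processing delay = 3.2 ms
Total one-way latency = 96.6333 ms


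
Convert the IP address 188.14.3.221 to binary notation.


188 = 10111100
14 = 00001110
3 = 00000011
221 = 11011101
Binary: 10111100.00001110.00000011.11011101


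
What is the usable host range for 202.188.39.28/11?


Network: 202.160.0.0
Broadcast: 202.191.255.255
First usable = network + 1
Last usable = broadcast - 1
Range: 202.160.0.1 to 202.191.255.254


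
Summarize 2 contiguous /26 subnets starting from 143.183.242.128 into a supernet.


Original prefix: /26
Number of subnets: 2 = 2^1
New prefix = 26 - 1 = 25
Supernet: 143.183.242.128/25


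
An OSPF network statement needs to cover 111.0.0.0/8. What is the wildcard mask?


Subnet mask: 255.0.0.0
Wildcard = 255.255.255.255 - subnet mask
255 - 255 = 0
255 - 0 = 255
255 - 0 = 255
255 - 0 = 255
Wildcard: 0.255.255.255


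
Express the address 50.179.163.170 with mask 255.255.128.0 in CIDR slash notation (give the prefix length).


Binary: 11111111.11111111.10000000.00000000
Count leading 1s
Prefix: /17


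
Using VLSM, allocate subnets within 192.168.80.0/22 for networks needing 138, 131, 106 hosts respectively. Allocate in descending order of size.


138 hosts -> /24 (254 usable): 192.168.80.0/24
131 hosts -> /24 (254 usable): 192.168.81.0/24
106 hosts -> /25 (126 usable): 192.168.82.0/25
Allocation: 192.168.80.0/24 (138 hosts, 254 usable); 192.168.81.0/24 (131 hosts, 254 usable); 192.168.82.0/25 (106 hosts, 126 usable)


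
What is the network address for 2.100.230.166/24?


IP:   00000010.01100100.11100110.10100110
Mask: 11111111.11111111.11111111.00000000
AND operation:
Net:  00000010.01100100.11100110.00000000
Network: 2.100.230.0/24


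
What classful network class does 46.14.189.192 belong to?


First octet: 46
Binary: 00101110
0xxxxxxx -> Class A (1-126)
Class A, default mask 255.0.0.0 (/8)


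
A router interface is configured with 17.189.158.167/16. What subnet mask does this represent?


/16 means 16 network bits, 16 host bits
Binary: 11111111111111110000000000000000
Mask: 255.255.0.0


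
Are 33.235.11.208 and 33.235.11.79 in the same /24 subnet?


Mask: 255.255.255.0
33.235.11.208 AND mask = 33.235.11.0
33.235.11.79 AND mask = 33.235.11.0
Yes, same subnet (33.235.11.0)


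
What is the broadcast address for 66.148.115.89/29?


Network: 66.148.115.88/29
Host bits = 3
Set all host bits to 1:
Broadcast: 66.148.115.95


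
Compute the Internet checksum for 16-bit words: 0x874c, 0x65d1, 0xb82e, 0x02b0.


Sum all words (with carry folding):
+ 0x874c = 0x874c
+ 0x65d1 = 0xed1d
+ 0xb82e = 0xa54c
+ 0x02b0 = 0xa7fc
One's complement: ~0xa7fc
Checksum = 0x5803


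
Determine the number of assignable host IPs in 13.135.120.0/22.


Host bits = 32 - 22 = 10
Total addresses = 2^10 = 1024
Usable = total - 2 (network and broadcast)
Usable hosts: 1022


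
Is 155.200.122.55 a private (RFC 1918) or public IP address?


RFC 1918 private ranges:
  10.0.0.0/8 (10.0.0.0 - 10.255.255.255)
  172.16.0.0/12 (172.16.0.0 - 172.31.255.255)
  192.168.0.0/16 (192.168.0.0 - 192.168.255.255)
Public (not in any RFC 1918 range)


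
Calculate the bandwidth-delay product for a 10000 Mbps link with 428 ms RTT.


BDP = bandwidth * RTT
= 10000 Mbps * 428 ms
= 10000 * 1e6 * 428 / 1000 bits
= 4280000000 bits
= 535000000 bytes
= 522460.9375 KB
BDP = 4280000000 bits (535000000 bytes)


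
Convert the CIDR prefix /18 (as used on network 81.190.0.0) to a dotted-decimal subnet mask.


/18 means 18 network bits, 14 host bits
Binary: 11111111111111111100000000000000
Mask: 255.255.192.0


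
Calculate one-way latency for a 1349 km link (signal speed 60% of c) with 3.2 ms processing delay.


Speed = 0.6 * 3e5 km/s = 180000 km/s
Propagation delay = 1349 / 180000 = 0.0075 s = 7.4944 ms
Processing delay = 3.2 ms
Total one-way latency = 10.6944 ms


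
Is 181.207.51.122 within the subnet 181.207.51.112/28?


Subnet network: 181.207.51.112
Test IP AND mask: 181.207.51.112
Yes, 181.207.51.122 is in 181.207.51.112/28


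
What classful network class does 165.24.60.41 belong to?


First octet: 165
Binary: 10100101
10xxxxxx -> Class B (128-191)
Class B, default mask 255.255.0.0 (/16)


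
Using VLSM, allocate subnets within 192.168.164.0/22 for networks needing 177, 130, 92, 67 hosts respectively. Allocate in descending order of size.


177 hosts -> /24 (254 usable): 192.168.164.0/24
130 hosts -> /24 (254 usable): 192.168.165.0/24
92 hosts -> /25 (126 usable): 192.168.166.0/25
67 hosts -> /25 (126 usable): 192.168.166.128/25
Allocation: 192.168.164.0/24 (177 hosts, 254 usable); 192.168.165.0/24 (130 hosts, 254 usable); 192.168.166.0/25 (92 hosts, 126 usable); 192.168.166.128/25 (67 hosts, 126 usable)


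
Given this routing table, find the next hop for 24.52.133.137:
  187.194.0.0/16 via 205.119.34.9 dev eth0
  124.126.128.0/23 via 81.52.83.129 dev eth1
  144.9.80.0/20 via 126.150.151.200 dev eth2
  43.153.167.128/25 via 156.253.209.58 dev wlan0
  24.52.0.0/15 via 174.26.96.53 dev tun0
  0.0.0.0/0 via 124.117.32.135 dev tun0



Longest prefix match for 24.52.133.137:
  /16 187.194.0.0: no
  /23 124.126.128.0: no
  /20 144.9.80.0: no
  /25 43.153.167.128: no
  /15 24.52.0.0: MATCH
  /0 0.0.0.0: MATCH
Selected: next-hop 174.26.96.53 via tun0 (matched /15)


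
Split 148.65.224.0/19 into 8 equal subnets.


New prefix = 19 + 3 = 22
Each subnet has 1024 addresses
  148.65.224.0/22
  148.65.228.0/22
  148.65.232.0/22
  148.65.236.0/22
  148.65.240.0/22
  148.65.244.0/22
  148.65.248.0/22
  148.65.252.0/22
Subnets: 148.65.224.0/22, 148.65.228.0/22, 148.65.232.0/22, 148.65.236.0/22, 148.65.240.0/22, 148.65.244.0/22, 148.65.248.0/22, 148.65.252.0/22


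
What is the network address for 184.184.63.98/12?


IP:   10111000.10111000.00111111.01100010
Mask: 11111111.11110000.00000000.00000000
AND operation:
Net:  10111000.10110000.00000000.00000000
Network: 184.176.0.0/12


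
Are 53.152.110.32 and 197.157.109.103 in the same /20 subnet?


Mask: 255.255.240.0
53.152.110.32 AND mask = 53.152.96.0
197.157.109.103 AND mask = 197.157.96.0
No, different subnets (53.152.96.0 vs 197.157.96.0)


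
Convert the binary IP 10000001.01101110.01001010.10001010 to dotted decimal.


10000001 = 129
01101110 = 110
01001010 = 74
10001010 = 138
IP: 129.110.74.138


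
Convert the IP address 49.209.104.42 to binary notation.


49 = 00110001
209 = 11010001
104 = 01101000
42 = 00101010
Binary: 00110001.11010001.01101000.00101010


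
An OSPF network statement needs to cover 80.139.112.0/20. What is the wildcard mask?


Subnet mask: 255.255.240.0
Wildcard = 255.255.255.255 - subnet mask
255 - 255 = 0
255 - 255 = 0
255 - 240 = 15
255 - 0 = 255
Wildcard: 0.0.15.255


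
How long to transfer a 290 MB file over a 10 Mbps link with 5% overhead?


Effective throughput = 10 * (1 - 5/100) = 9.5 Mbps
File size in Mb = 290 * 8 = 2320 Mb
Time = 2320 / 9.5
Time = 244.2105 seconds


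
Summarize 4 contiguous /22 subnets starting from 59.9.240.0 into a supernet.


Original prefix: /22
Number of subnets: 4 = 2^2
New prefix = 22 - 2 = 20
Supernet: 59.9.240.0/20


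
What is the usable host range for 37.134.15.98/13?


Network: 37.128.0.0
Broadcast: 37.135.255.255
First usable = network + 1
Last usable = broadcast - 1
Range: 37.128.0.1 to 37.135.255.254


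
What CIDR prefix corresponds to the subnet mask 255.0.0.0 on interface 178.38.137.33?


Binary: 11111111.00000000.00000000.00000000
Count leading 1s
Prefix: /8


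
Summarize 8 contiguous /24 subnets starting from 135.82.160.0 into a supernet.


Original prefix: /24
Number of subnets: 8 = 2^3
New prefix = 24 - 3 = 21
Supernet: 135.82.160.0/21


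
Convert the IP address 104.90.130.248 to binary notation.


104 = 01101000
90 = 01011010
130 = 10000010
248 = 11111000
Binary: 01101000.01011010.10000010.11111000


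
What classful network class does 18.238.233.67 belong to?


First octet: 18
Binary: 00010010
0xxxxxxx -> Class A (1-126)
Class A, default mask 255.0.0.0 (/8)


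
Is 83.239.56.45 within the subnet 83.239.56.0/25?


Subnet network: 83.239.56.0
Test IP AND mask: 83.239.56.0
Yes, 83.239.56.45 is in 83.239.56.0/25


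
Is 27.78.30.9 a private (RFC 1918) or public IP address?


RFC 1918 private ranges:
  10.0.0.0/8 (10.0.0.0 - 10.255.255.255)
  172.16.0.0/12 (172.16.0.0 - 172.31.255.255)
  192.168.0.0/16 (192.168.0.0 - 192.168.255.255)
Public (not in any RFC 1918 range)


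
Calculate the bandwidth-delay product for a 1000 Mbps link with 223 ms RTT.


BDP = bandwidth * RTT
= 1000 Mbps * 223 ms
= 1000 * 1e6 * 223 / 1000 bits
= 223000000 bits
= 27875000 bytes
= 27221.6797 KB
BDP = 223000000 bits (27875000 bytes)


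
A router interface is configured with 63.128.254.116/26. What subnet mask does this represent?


/26 means 26 network bits, 6 host bits
Binary: 11111111111111111111111111000000
Mask: 255.255.255.192


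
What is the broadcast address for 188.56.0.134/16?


Network: 188.56.0.0/16
Host bits = 16
Set all host bits to 1:
Broadcast: 188.56.255.255


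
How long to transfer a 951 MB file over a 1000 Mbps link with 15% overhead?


Effective throughput = 1000 * (1 - 15/100) = 850 Mbps
File size in Mb = 951 * 8 = 7608 Mb
Time = 7608 / 850
Time = 8.9506 seconds


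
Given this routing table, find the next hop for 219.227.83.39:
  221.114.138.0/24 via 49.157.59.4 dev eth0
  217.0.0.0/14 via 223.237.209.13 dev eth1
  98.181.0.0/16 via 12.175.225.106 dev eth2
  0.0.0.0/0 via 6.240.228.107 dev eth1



Longest prefix match for 219.227.83.39:
  /24 221.114.138.0: no
  /14 217.0.0.0: no
  /16 98.181.0.0: no
  /0 0.0.0.0: MATCH
Selected: next-hop 6.240.228.107 via eth1 (matched /0)


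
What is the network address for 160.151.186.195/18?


IP:   10100000.10010111.10111010.11000011
Mask: 11111111.11111111.11000000.00000000
AND operation:
Net:  10100000.10010111.10000000.00000000
Network: 160.151.128.0/18


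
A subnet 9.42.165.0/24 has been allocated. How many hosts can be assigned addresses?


Host bits = 32 - 24 = 8
Total addresses = 2^8 = 256
Usable = total - 2 (network and broadcast)
Usable hosts: 254


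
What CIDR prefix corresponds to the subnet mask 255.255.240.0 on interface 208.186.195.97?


Binary: 11111111.11111111.11110000.00000000
Count leading 1s
Prefix: /20


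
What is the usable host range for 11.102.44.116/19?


Network: 11.102.32.0
Broadcast: 11.102.63.255
First usable = network + 1
Last usable = broadcast - 1
Range: 11.102.32.1 to 11.102.63.254


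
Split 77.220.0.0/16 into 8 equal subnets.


New prefix = 16 + 3 = 19
Each subnet has 8192 addresses
  77.220.0.0/19
  77.220.32.0/19
  77.220.64.0/19
  77.220.96.0/19
  77.220.128.0/19
  77.220.160.0/19
  77.220.192.0/19
  77.220.224.0/19
Subnets: 77.220.0.0/19, 77.220.32.0/19, 77.220.64.0/19, 77.220.96.0/19, 77.220.128.0/19, 77.220.160.0/19, 77.220.192.0/19, 77.220.224.0/19


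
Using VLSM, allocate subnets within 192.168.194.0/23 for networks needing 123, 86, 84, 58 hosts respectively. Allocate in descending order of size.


123 hosts -> /25 (126 usable): 192.168.194.0/25
86 hosts -> /25 (126 usable): 192.168.194.128/25
84 hosts -> /25 (126 usable): 192.168.195.0/25
58 hosts -> /26 (62 usable): 192.168.195.128/26
Allocation: 192.168.194.0/25 (123 hosts, 126 usable); 192.168.194.128/25 (86 hosts, 126 usable); 192.168.195.0/25 (84 hosts, 126 usable); 192.168.195.128/26 (58 hosts, 62 usable)


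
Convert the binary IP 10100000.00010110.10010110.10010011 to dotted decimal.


10100000 = 160
00010110 = 22
10010110 = 150
10010011 = 147
IP: 160.22.150.147


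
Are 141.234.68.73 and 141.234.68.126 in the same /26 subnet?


Mask: 255.255.255.192
141.234.68.73 AND mask = 141.234.68.64
141.234.68.126 AND mask = 141.234.68.64
Yes, same subnet (141.234.68.64)


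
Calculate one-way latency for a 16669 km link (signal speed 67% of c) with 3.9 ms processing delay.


Speed = 0.67 * 3e5 km/s = 201000 km/s
Propagation delay = 16669 / 201000 = 0.0829 s = 82.9303 ms
Processing delay = 3.9 ms
Total one-way latency = 86.8303 ms


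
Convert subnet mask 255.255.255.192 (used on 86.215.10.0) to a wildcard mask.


Subnet mask: 255.255.255.192
Wildcard = 255.255.255.255 - subnet mask
255 - 255 = 0
255 - 255 = 0
255 - 255 = 0
255 - 192 = 63
Wildcard: 0.0.0.63


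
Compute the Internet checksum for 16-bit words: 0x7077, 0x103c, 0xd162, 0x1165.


Sum all words (with carry folding):
+ 0x7077 = 0x7077
+ 0x103c = 0x80b3
+ 0xd162 = 0x5216
+ 0x1165 = 0x637b
One's complement: ~0x637b
Checksum = 0x9c84


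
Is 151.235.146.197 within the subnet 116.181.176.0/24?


Subnet network: 116.181.176.0
Test IP AND mask: 151.235.146.0
No, 151.235.146.197 is not in 116.181.176.0/24


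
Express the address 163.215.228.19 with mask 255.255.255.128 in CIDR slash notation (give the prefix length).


Binary: 11111111.11111111.11111111.10000000
Count leading 1s
Prefix: /25


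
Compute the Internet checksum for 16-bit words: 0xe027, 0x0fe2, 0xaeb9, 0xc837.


Sum all words (with carry folding):
+ 0xe027 = 0xe027
+ 0x0fe2 = 0xf009
+ 0xaeb9 = 0x9ec3
+ 0xc837 = 0x66fb
One's complement: ~0x66fb
Checksum = 0x9904


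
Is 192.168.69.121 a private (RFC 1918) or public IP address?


RFC 1918 private ranges:
  10.0.0.0/8 (10.0.0.0 - 10.255.255.255)
  172.16.0.0/12 (172.16.0.0 - 172.31.255.255)
  192.168.0.0/16 (192.168.0.0 - 192.168.255.255)
Private (in 192.168.0.0/16)


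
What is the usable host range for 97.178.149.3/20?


Network: 97.178.144.0
Broadcast: 97.178.159.255
First usable = network + 1
Last usable = broadcast - 1
Range: 97.178.144.1 to 97.178.159.254


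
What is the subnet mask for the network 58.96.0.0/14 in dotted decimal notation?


/14 means 14 network bits, 18 host bits
Binary: 11111111111111000000000000000000
Mask: 255.252.0.0


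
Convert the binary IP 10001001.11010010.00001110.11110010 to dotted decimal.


10001001 = 137
11010010 = 210
00001110 = 14
11110010 = 242
IP: 137.210.14.242


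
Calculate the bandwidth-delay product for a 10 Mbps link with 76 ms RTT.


BDP = bandwidth * RTT
= 10 Mbps * 76 ms
= 10 * 1e6 * 76 / 1000 bits
= 760000 bits
= 95000 bytes
= 92.7734 KB
BDP = 760000 bits (95000 bytes)


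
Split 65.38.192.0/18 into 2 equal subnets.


New prefix = 18 + 1 = 19
Each subnet has 8192 addresses
  65.38.192.0/19
  65.38.224.0/19
Subnets: 65.38.192.0/19, 65.38.224.0/19


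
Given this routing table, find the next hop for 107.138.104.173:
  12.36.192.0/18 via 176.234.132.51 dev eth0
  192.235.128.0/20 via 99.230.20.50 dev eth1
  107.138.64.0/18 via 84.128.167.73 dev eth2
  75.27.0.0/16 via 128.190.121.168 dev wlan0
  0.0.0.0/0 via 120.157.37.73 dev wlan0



Longest prefix match for 107.138.104.173:
  /18 12.36.192.0: no
  /20 192.235.128.0: no
  /18 107.138.64.0: MATCH
  /16 75.27.0.0: no
  /0 0.0.0.0: MATCH
Selected: next-hop 84.128.167.73 via eth2 (matched /18)


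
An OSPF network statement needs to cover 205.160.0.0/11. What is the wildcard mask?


Subnet mask: 255.224.0.0
Wildcard = 255.255.255.255 - subnet mask
255 - 255 = 0
255 - 224 = 31
255 - 0 = 255
255 - 0 = 255
Wildcard: 0.31.255.255


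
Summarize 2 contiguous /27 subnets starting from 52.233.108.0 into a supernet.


Original prefix: /27
Number of subnets: 2 = 2^1
New prefix = 27 - 1 = 26
Supernet: 52.233.108.0/26


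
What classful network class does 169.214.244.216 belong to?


First octet: 169
Binary: 10101001
10xxxxxx -> Class B (128-191)
Class B, default mask 255.255.0.0 (/16)


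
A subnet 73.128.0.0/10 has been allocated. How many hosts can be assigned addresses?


Host bits = 32 - 10 = 22
Total addresses = 2^22 = 4194304
Usable = total - 2 (network and broadcast)
Usable hosts: 4194302


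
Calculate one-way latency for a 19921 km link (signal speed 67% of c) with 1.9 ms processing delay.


Speed = 0.67 * 3e5 km/s = 201000 km/s
Propagation delay = 19921 / 201000 = 0.0991 s = 99.1095 ms
Processing delay = 1.9 ms
Total one-way latency = 101.0095 ms


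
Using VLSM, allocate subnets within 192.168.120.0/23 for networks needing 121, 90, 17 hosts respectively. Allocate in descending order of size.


121 hosts -> /25 (126 usable): 192.168.120.0/25
90 hosts -> /25 (126 usable): 192.168.120.128/25
17 hosts -> /27 (30 usable): 192.168.121.0/27
Allocation: 192.168.120.0/25 (121 hosts, 126 usable); 192.168.120.128/25 (90 hosts, 126 usable); 192.168.121.0/27 (17 hosts, 30 usable)


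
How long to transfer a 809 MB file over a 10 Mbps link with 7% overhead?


Effective throughput = 10 * (1 - 7/100) = 9.3 Mbps
File size in Mb = 809 * 8 = 6472 Mb
Time = 6472 / 9.3
Time = 695.914 seconds


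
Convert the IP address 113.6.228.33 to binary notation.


113 = 01110001
6 = 00000110
228 = 11100100
33 = 00100001
Binary: 01110001.00000110.11100100.00100001


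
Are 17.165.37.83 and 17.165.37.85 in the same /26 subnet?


Mask: 255.255.255.192
17.165.37.83 AND mask = 17.165.37.64
17.165.37.85 AND mask = 17.165.37.64
Yes, same subnet (17.165.37.64)


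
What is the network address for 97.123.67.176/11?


IP:   01100001.01111011.01000011.10110000
Mask: 11111111.11100000.00000000.00000000
AND operation:
Net:  01100001.01100000.00000000.00000000
Network: 97.96.0.0/11


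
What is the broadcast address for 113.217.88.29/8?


Network: 113.0.0.0/8
Host bits = 24
Set all host bits to 1:
Broadcast: 113.255.255.255


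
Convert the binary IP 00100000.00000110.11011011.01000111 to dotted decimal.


00100000 = 32
00000110 = 6
11011011 = 219
01000111 = 71
IP: 32.6.219.71


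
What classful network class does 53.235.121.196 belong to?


First octet: 53
Binary: 00110101
0xxxxxxx -> Class A (1-126)
Class A, default mask 255.0.0.0 (/8)


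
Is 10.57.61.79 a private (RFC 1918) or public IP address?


RFC 1918 private ranges:
  10.0.0.0/8 (10.0.0.0 - 10.255.255.255)
  172.16.0.0/12 (172.16.0.0 - 172.31.255.255)
  192.168.0.0/16 (192.168.0.0 - 192.168.255.255)
Private (in 10.0.0.0/8)


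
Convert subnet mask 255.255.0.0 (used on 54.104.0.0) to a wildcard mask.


Subnet mask: 255.255.0.0
Wildcard = 255.255.255.255 - subnet mask
255 - 255 = 0
255 - 255 = 0
255 - 0 = 255
255 - 0 = 255
Wildcard: 0.0.255.255


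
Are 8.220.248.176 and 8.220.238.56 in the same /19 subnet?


Mask: 255.255.224.0
8.220.248.176 AND mask = 8.220.224.0
8.220.238.56 AND mask = 8.220.224.0
Yes, same subnet (8.220.224.0)
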